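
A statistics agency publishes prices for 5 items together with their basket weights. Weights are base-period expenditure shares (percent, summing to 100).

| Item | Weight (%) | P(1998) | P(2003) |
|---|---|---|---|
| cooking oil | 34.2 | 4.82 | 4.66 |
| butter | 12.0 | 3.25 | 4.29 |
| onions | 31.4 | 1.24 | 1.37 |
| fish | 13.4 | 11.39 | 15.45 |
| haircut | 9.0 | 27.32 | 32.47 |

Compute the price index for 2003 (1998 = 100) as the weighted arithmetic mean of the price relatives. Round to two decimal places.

cooking oil: 34.2 × (4.66/4.82) = 34.2 × 0.966805 = 33.0647
butter: 12.0 × (4.29/3.25) = 12.0 × 1.320000 = 15.8400
onions: 31.4 × (1.37/1.24) = 31.4 × 1.104839 = 34.6919
fish: 13.4 × (15.45/11.39) = 13.4 × 1.356453 = 18.1765
haircut: 9.0 × (32.47/27.32) = 9.0 × 1.188507 = 10.6966
Index = Σ wᵢ·(p₁ᵢ/p₀ᵢ) = 33.0647 + 15.8400 + 34.6919 + 18.1765 + 10.6966 = 112.4697

112.47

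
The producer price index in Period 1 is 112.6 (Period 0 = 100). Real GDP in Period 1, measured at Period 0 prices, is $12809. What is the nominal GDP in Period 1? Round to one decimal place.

14422.9

Nominal = Real × (Index/100) = 12809 × (112.6/100)
        = 12809 × 1.126 = 14422.9340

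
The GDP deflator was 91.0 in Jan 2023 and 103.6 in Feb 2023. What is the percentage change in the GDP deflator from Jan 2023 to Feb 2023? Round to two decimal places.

Change = (103.6 − 91.0) / 91.0 × 100
       = 12.6 / 91.0 × 100 = 13.8462%

13.85%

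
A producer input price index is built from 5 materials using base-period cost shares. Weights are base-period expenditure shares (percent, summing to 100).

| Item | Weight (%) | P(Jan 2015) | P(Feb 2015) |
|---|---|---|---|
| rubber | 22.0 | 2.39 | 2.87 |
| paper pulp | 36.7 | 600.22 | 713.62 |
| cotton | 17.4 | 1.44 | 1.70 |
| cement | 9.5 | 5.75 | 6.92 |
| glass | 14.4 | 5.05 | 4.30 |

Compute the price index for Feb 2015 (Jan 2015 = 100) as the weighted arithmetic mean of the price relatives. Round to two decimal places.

rubber: 22.0 × (2.87/2.39) = 22.0 × 1.200837 = 26.4184
paper pulp: 36.7 × (713.62/600.22) = 36.7 × 1.188931 = 43.6338
cotton: 17.4 × (1.70/1.44) = 17.4 × 1.180556 = 20.5417
cement: 9.5 × (6.92/5.75) = 9.5 × 1.203478 = 11.4330
glass: 14.4 × (4.30/5.05) = 14.4 × 0.851485 = 12.2614
Index = Σ wᵢ·(p₁ᵢ/p₀ᵢ) = 26.4184 + 43.6338 + 20.5417 + 11.4330 + 12.2614 = 114.2883

114.29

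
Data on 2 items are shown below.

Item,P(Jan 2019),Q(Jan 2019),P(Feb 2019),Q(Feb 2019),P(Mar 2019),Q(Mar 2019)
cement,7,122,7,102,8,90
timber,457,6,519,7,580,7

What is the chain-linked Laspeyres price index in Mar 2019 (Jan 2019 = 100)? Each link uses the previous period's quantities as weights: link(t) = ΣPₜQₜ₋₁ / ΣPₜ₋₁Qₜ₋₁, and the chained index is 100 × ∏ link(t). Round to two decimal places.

123.77

Link Jan 2019→Feb 2019:
ΣP(Feb 2019)Q(Jan 2019) = 7×122 + 519×6 = 854 + 3114 = 3968
ΣP(Jan 2019)Q(Jan 2019) = 7×122 + 457×6 = 854 + 2742 = 3596
link = 3968/3596 = 1.103448
Link Feb 2019→Mar 2019:
ΣP(Mar 2019)Q(Feb 2019) = 8×102 + 580×7 = 816 + 4060 = 4876
ΣP(Feb 2019)Q(Feb 2019) = 7×102 + 519×7 = 714 + 3633 = 4347
link = 4876/4347 = 1.121693
Chained index = 100 × 1.103448 × 1.121693 = 123.7730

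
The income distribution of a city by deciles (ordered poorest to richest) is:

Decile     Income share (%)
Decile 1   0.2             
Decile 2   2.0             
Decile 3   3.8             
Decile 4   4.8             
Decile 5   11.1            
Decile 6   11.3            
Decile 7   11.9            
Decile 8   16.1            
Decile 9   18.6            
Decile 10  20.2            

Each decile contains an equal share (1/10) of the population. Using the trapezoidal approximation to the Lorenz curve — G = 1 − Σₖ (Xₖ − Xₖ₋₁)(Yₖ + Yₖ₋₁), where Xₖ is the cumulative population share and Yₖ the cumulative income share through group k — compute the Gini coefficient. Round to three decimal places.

Cumulative income shares Yₖ: 0.0020, 0.0220, 0.0600, 0.1080, 0.2190, 0.3320, 0.4510, 0.6120, 0.7980, 1.0000
Σ (Xₖ−Xₖ₋₁)(Yₖ+Yₖ₋₁) = (1/10)(0.0020+0.0000) + (1/10)(0.0220+0.0020) + (1/10)(0.0600+0.0220) + (1/10)(0.1080+0.0600) + (1/10)(0.2190+0.1080) + (1/10)(0.3320+0.2190) + (1/10)(0.4510+0.3320) + (1/10)(0.6120+0.4510) + (1/10)(0.7980+0.6120) + (1/10)(1.0000+0.7980)
  = 0.0002 + 0.0024 + 0.0082 + 0.0168 + 0.0327 + 0.0551 + 0.0783 + 0.1063 + 0.1410 + 0.1798 = 0.6208
G = 1 − 0.6208 = 0.3792

0.379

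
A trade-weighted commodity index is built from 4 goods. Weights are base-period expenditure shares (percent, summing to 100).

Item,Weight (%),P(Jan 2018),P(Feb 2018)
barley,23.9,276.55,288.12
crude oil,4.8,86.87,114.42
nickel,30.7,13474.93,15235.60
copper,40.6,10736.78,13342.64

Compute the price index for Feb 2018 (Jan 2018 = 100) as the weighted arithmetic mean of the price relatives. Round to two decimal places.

barley: 23.9 × (288.12/276.55) = 23.9 × 1.041837 = 24.8999
crude oil: 4.8 × (114.42/86.87) = 4.8 × 1.317141 = 6.3223
nickel: 30.7 × (15235.60/13474.93) = 30.7 × 1.130663 = 34.7113
copper: 40.6 × (13342.64/10736.78) = 40.6 × 1.242704 = 50.4538
Index = Σ wᵢ·(p₁ᵢ/p₀ᵢ) = 24.8999 + 6.3223 + 34.7113 + 50.4538 = 116.3873

116.39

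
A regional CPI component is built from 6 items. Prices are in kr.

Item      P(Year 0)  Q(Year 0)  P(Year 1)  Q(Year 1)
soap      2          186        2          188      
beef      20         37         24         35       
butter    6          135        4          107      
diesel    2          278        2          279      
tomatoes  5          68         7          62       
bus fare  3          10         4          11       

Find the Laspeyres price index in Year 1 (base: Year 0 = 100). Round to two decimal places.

100.84

Laspeyres price index uses base-period quantities as weights.
ΣP(Year 1)·Q(Year 0) = 2×186 + 24×37 + 4×135 + 2×278 + 7×68 + 4×10 = 372 + 888 + 540 + 556 + 476 + 40 = 2872
ΣP(Year 0)·Q(Year 0) = 2×186 + 20×37 + 6×135 + 2×278 + 5×68 + 3×10 = 372 + 740 + 810 + 556 + 340 + 30 = 2848
Index = 2872 / 2848 × 100 = 100.8427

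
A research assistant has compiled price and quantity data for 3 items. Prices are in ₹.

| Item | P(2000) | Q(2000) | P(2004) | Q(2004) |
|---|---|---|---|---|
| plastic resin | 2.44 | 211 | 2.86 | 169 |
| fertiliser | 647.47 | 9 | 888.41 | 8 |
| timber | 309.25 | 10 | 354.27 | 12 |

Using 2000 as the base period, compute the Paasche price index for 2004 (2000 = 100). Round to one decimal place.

Paasche price index uses current-period quantities as weights.
ΣP(2004)·Q(2004) = 2.86×169 + 888.41×8 + 354.27×12 = 483.34 + 7107.28 + 4251.24 = 11841.86
ΣP(2000)·Q(2004) = 2.44×169 + 647.47×8 + 309.25×12 = 412.36 + 5179.76 + 3711 = 9303.12
Index = 11841.86 / 9303.12 × 100 = 127.2891

127.3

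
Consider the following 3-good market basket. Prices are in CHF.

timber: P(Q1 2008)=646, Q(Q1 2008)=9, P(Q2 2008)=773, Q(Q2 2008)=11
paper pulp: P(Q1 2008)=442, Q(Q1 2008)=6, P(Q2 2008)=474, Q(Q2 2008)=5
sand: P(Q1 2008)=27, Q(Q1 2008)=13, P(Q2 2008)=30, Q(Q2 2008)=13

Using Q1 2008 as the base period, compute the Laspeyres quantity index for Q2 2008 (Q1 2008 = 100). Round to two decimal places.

Laspeyres quantity index uses base-period prices as weights.
ΣP(Q1 2008)·Q(Q2 2008) = 646×11 + 442×5 + 27×13 = 7106 + 2210 + 351 = 9667
ΣP(Q1 2008)·Q(Q1 2008) = 646×9 + 442×6 + 27×13 = 5814 + 2652 + 351 = 8817
Index = 9667 / 8817 × 100 = 109.6405

109.64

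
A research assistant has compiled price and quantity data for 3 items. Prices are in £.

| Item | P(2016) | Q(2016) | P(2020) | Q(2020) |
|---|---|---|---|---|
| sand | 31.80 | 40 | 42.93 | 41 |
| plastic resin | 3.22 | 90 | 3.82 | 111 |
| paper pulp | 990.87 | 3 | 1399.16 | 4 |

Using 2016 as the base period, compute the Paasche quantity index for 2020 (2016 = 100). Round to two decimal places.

124.32

Paasche quantity index uses current-period prices as weights.
ΣP(2020)·Q(2020) = 42.93×41 + 3.82×111 + 1399.16×4 = 1760.13 + 424.02 + 5596.64 = 7780.79
ΣP(2020)·Q(2016) = 42.93×40 + 3.82×90 + 1399.16×3 = 1717.2 + 343.8 + 4197.48 = 6258.48
Index = 7780.79 / 6258.48 × 100 = 124.3240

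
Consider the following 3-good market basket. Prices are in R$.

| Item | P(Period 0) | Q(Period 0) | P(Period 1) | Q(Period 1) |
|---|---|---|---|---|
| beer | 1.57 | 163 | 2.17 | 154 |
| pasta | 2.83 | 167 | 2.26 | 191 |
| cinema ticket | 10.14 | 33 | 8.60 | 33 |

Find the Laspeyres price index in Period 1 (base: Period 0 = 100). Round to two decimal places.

Laspeyres price index uses base-period quantities as weights.
ΣP(Period 1)·Q(Period 0) = 2.17×163 + 2.26×167 + 8.60×33 = 353.71 + 377.42 + 283.8 = 1014.93
ΣP(Period 0)·Q(Period 0) = 1.57×163 + 2.83×167 + 10.14×33 = 255.91 + 472.61 + 334.62 = 1063.14
Index = 1014.93 / 1063.14 × 100 = 95.4653

95.47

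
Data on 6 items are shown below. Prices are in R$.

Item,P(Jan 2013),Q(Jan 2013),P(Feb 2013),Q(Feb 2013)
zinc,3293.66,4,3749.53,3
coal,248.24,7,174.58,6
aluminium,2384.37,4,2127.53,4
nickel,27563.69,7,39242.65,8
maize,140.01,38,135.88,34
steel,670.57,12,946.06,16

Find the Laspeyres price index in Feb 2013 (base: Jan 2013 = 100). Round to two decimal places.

136.91

Laspeyres price index uses base-period quantities as weights.
ΣP(Feb 2013)·Q(Jan 2013) = 3749.53×4 + 174.58×7 + 2127.53×4 + 39242.65×7 + 135.88×38 + 946.06×12 = 14998.12 + 1222.06 + 8510.12 + 274698.55 + 5163.44 + 11352.72 = 315945.01
ΣP(Jan 2013)·Q(Jan 2013) = 3293.66×4 + 248.24×7 + 2384.37×4 + 27563.69×7 + 140.01×38 + 670.57×12 = 13174.64 + 1737.68 + 9537.48 + 192945.83 + 5320.38 + 8046.84 = 230762.85
Index = 315945.01 / 230762.85 × 100 = 136.9133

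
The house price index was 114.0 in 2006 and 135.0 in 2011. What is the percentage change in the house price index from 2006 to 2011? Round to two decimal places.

18.42%

Change = (135.0 − 114.0) / 114.0 × 100
       = 21.0 / 114.0 × 100 = 18.4211%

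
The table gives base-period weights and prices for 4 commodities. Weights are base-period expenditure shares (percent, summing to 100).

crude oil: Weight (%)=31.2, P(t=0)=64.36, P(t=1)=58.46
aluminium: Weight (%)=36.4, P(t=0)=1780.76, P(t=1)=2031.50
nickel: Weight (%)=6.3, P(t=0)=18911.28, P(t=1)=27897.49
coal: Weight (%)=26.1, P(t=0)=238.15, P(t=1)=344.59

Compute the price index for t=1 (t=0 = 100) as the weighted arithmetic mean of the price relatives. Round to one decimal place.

crude oil: 31.2 × (58.46/64.36) = 31.2 × 0.908328 = 28.3398
aluminium: 36.4 × (2031.50/1780.76) = 36.4 × 1.140805 = 41.5253
nickel: 6.3 × (27897.49/18911.28) = 6.3 × 1.475177 = 9.2936
coal: 26.1 × (344.59/238.15) = 26.1 × 1.446945 = 37.7653
Index = Σ wᵢ·(p₁ᵢ/p₀ᵢ) = 28.3398 + 41.5253 + 9.2936 + 37.7653 = 116.9240

116.9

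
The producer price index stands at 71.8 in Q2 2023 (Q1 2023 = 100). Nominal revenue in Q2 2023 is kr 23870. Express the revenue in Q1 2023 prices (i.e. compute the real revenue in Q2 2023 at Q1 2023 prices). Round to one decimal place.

Real = Nominal ÷ (Index/100) = 23870 ÷ (71.8/100)
     = 23870 ÷ 0.718 = 33245.1253

33245.1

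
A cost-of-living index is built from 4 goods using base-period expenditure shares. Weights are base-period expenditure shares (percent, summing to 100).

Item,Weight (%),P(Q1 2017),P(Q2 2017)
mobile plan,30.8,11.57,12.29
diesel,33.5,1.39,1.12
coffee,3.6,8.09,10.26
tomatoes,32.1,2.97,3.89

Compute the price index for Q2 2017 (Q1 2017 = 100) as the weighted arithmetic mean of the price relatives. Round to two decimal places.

mobile plan: 30.8 × (12.29/11.57) = 30.8 × 1.062230 = 32.7167
diesel: 33.5 × (1.12/1.39) = 33.5 × 0.805755 = 26.9928
coffee: 3.6 × (10.26/8.09) = 3.6 × 1.268232 = 4.5656
tomatoes: 32.1 × (3.89/2.97) = 32.1 × 1.309764 = 42.0434
Index = Σ wᵢ·(p₁ᵢ/p₀ᵢ) = 32.7167 + 26.9928 + 4.5656 + 42.0434 = 106.3186

106.32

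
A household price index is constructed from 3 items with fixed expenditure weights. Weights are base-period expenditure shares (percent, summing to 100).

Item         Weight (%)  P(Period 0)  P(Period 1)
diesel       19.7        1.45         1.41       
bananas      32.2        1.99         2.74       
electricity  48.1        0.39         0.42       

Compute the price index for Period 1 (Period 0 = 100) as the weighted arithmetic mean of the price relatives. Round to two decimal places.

115.29

diesel: 19.7 × (1.41/1.45) = 19.7 × 0.972414 = 19.1566
bananas: 32.2 × (2.74/1.99) = 32.2 × 1.376884 = 44.3357
electricity: 48.1 × (0.42/0.39) = 48.1 × 1.076923 = 51.8000
Index = Σ wᵢ·(p₁ᵢ/p₀ᵢ) = 19.1566 + 44.3357 + 51.8000 = 115.2922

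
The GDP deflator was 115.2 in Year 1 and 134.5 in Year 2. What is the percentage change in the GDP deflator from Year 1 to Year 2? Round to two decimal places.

16.75%

Change = (134.5 − 115.2) / 115.2 × 100
       = 19.3 / 115.2 × 100 = 16.7535%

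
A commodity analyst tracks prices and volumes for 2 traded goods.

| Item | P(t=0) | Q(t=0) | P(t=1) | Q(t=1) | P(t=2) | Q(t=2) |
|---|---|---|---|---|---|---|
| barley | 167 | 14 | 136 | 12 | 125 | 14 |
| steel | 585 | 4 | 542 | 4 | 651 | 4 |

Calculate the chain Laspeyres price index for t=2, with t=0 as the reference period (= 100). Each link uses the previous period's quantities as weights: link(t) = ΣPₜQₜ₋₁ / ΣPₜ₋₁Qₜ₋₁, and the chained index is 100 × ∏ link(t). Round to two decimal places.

Link t=0→t=1:
ΣP(t=1)Q(t=0) = 136×14 + 542×4 = 1904 + 2168 = 4072
ΣP(t=0)Q(t=0) = 167×14 + 585×4 = 2338 + 2340 = 4678
link = 4072/4678 = 0.870457
Link t=1→t=2:
ΣP(t=2)Q(t=1) = 125×12 + 651×4 = 1500 + 2604 = 4104
ΣP(t=1)Q(t=1) = 136×12 + 542×4 = 1632 + 2168 = 3800
link = 4104/3800 = 1.080000
Chained index = 100 × 0.870457 × 1.080000 = 94.0094

94.01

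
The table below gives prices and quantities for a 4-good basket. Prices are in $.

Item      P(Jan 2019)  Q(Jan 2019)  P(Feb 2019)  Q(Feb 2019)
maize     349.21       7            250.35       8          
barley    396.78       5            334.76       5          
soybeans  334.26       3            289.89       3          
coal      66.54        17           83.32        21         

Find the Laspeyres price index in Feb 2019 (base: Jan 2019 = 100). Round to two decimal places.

Laspeyres price index uses base-period quantities as weights.
ΣP(Feb 2019)·Q(Jan 2019) = 250.35×7 + 334.76×5 + 289.89×3 + 83.32×17 = 1752.45 + 1673.8 + 869.67 + 1416.44 = 5712.36
ΣP(Jan 2019)·Q(Jan 2019) = 349.21×7 + 396.78×5 + 334.26×3 + 66.54×17 = 2444.47 + 1983.9 + 1002.78 + 1131.18 = 6562.33
Index = 5712.36 / 6562.33 × 100 = 87.0477

87.05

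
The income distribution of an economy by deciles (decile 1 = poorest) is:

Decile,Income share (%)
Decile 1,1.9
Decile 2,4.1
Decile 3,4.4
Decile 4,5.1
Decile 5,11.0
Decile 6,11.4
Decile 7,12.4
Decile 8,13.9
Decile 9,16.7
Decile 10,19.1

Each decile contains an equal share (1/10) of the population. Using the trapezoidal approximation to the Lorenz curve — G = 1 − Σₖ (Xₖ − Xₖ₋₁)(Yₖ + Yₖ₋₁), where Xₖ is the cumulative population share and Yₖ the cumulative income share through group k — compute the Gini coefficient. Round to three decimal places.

Cumulative income shares Yₖ: 0.0190, 0.0600, 0.1040, 0.1550, 0.2650, 0.3790, 0.5030, 0.6420, 0.8090, 1.0000
Σ (Xₖ−Xₖ₋₁)(Yₖ+Yₖ₋₁) = (1/10)(0.0190+0.0000) + (1/10)(0.0600+0.0190) + (1/10)(0.1040+0.0600) + (1/10)(0.1550+0.1040) + (1/10)(0.2650+0.1550) + (1/10)(0.3790+0.2650) + (1/10)(0.5030+0.3790) + (1/10)(0.6420+0.5030) + (1/10)(0.8090+0.6420) + (1/10)(1.0000+0.8090)
  = 0.0019 + 0.0079 + 0.0164 + 0.0259 + 0.0420 + 0.0644 + 0.0882 + 0.1145 + 0.1451 + 0.1809 = 0.6872
G = 1 − 0.6872 = 0.3128

0.313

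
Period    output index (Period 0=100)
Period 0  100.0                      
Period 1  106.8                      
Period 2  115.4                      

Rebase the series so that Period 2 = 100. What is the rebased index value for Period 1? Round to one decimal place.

Rebased(Period 1) = 106.8 / 115.4 × 100 = 92.5477

92.5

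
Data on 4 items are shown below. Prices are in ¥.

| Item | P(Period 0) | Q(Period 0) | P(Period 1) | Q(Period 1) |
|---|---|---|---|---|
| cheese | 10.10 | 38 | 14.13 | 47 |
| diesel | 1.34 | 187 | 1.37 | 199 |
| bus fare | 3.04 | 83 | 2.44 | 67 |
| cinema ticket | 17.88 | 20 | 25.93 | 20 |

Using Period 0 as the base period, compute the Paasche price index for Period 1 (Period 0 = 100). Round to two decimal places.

124.27

Paasche price index uses current-period quantities as weights.
ΣP(Period 1)·Q(Period 1) = 14.13×47 + 1.37×199 + 2.44×67 + 25.93×20 = 664.11 + 272.63 + 163.48 + 518.6 = 1618.82
ΣP(Period 0)·Q(Period 1) = 10.10×47 + 1.34×199 + 3.04×67 + 17.88×20 = 474.7 + 266.66 + 203.68 + 357.6 = 1302.64
Index = 1618.82 / 1302.64 × 100 = 124.2722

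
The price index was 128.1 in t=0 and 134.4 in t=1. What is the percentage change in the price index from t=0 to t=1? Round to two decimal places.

Change = (134.4 − 128.1) / 128.1 × 100
       = 6.3 / 128.1 × 100 = 4.9180%

4.92%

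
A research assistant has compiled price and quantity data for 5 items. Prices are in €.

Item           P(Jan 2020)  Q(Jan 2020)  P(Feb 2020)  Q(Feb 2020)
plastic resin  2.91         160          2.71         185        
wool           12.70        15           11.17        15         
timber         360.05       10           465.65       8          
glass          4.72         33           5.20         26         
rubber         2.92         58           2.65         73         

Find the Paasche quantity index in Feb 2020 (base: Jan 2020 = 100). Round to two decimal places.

84.59

Paasche quantity index uses current-period prices as weights.
ΣP(Feb 2020)·Q(Feb 2020) = 2.71×185 + 11.17×15 + 465.65×8 + 5.20×26 + 2.65×73 = 501.35 + 167.55 + 3725.2 + 135.2 + 193.45 = 4722.75
ΣP(Feb 2020)·Q(Jan 2020) = 2.71×160 + 11.17×15 + 465.65×10 + 5.20×33 + 2.65×58 = 433.6 + 167.55 + 4656.5 + 171.6 + 153.7 = 5582.95
Index = 4722.75 / 5582.95 × 100 = 84.5924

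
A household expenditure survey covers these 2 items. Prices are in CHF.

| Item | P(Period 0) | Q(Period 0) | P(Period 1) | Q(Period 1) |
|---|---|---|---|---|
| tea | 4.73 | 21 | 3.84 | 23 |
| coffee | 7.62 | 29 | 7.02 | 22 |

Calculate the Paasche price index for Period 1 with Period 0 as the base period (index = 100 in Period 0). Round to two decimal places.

87.82

Paasche price index uses current-period quantities as weights.
ΣP(Period 1)·Q(Period 1) = 3.84×23 + 7.02×22 = 88.32 + 154.44 = 242.76
ΣP(Period 0)·Q(Period 1) = 4.73×23 + 7.62×22 = 108.79 + 167.64 = 276.43
Index = 242.76 / 276.43 × 100 = 87.8197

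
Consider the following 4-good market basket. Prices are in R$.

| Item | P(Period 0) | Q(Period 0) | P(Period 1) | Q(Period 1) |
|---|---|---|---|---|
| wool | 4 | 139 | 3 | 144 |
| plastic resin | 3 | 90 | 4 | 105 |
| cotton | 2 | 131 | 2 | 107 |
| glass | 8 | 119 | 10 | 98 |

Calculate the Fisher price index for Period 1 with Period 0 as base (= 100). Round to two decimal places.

108.79

Laspeyres component (base-period weights):
ΣP(Period 1)Q(Period 0) = 3×139 + 4×90 + 2×131 + 10×119 = 417 + 360 + 262 + 1190 = 2229
ΣP(Period 0)Q(Period 0) = 4×139 + 3×90 + 2×131 + 8×119 = 556 + 270 + 262 + 952 = 2040
L = 2229 / 2040 × 100 = 109.2647
Paasche component (current-period weights):
ΣP(Period 1)Q(Period 1) = 3×144 + 4×105 + 2×107 + 10×98 = 432 + 420 + 214 + 980 = 2046
ΣP(Period 0)Q(Period 1) = 4×144 + 3×105 + 2×107 + 8×98 = 576 + 315 + 214 + 784 = 1889
P = 2046 / 1889 × 100 = 108.3113
Fisher = √(L × P) = √(109.2647 × 108.3113) = 108.7869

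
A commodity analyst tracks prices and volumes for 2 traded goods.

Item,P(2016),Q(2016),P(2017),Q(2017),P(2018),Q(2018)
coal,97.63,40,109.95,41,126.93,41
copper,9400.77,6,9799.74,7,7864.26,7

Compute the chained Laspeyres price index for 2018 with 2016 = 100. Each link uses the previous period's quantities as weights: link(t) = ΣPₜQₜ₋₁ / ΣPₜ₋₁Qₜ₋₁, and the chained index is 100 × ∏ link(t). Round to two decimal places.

86.36

Link 2016→2017:
ΣP(2017)Q(2016) = 109.95×40 + 9799.74×6 = 4398 + 58798.44 = 63196.44
ΣP(2016)Q(2016) = 97.63×40 + 9400.77×6 = 3905.2 + 56404.62 = 60309.82
link = 63196.44/60309.82 = 1.047863
Link 2017→2018:
ΣP(2018)Q(2017) = 126.93×41 + 7864.26×7 = 5204.13 + 55049.82 = 60253.95
ΣP(2017)Q(2017) = 109.95×41 + 9799.74×7 = 4507.95 + 68598.18 = 73106.13
link = 60253.95/73106.13 = 0.824198
Chained index = 100 × 1.047863 × 0.824198 = 86.3647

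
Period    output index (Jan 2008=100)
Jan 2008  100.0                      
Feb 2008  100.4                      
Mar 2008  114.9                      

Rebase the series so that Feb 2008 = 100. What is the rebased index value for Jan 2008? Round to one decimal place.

99.6

Rebased(Jan 2008) = 100.0 / 100.4 × 100 = 99.6016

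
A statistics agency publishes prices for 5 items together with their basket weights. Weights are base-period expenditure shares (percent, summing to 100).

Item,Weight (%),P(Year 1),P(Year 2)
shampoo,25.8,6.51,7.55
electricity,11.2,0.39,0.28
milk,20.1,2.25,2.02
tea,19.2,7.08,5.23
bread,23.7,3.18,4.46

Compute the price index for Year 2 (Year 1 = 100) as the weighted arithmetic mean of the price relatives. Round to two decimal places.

103.43

shampoo: 25.8 × (7.55/6.51) = 25.8 × 1.159754 = 29.9217
electricity: 11.2 × (0.28/0.39) = 11.2 × 0.717949 = 8.0410
milk: 20.1 × (2.02/2.25) = 20.1 × 0.897778 = 18.0453
tea: 19.2 × (5.23/7.08) = 19.2 × 0.738701 = 14.1831
bread: 23.7 × (4.46/3.18) = 23.7 × 1.402516 = 33.2396
Index = Σ wᵢ·(p₁ᵢ/p₀ᵢ) = 29.9217 + 8.0410 + 18.0453 + 14.1831 + 33.2396 = 103.4307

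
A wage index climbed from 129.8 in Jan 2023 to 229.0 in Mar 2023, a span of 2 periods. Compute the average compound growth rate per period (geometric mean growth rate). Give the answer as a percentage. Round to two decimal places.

32.83%

Growth factor = (229.0/129.8)^(1/2) = (1.764253)^(1/2) = 1.328252
Growth rate = 1.328252 − 1 = 0.328252 = 32.8252%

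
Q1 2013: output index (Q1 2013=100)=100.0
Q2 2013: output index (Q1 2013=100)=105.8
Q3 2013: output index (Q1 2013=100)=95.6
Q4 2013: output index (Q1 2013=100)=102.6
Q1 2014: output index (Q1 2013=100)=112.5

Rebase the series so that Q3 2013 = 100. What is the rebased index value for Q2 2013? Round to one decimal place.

Rebased(Q2 2013) = 105.8 / 95.6 × 100 = 110.6695

110.7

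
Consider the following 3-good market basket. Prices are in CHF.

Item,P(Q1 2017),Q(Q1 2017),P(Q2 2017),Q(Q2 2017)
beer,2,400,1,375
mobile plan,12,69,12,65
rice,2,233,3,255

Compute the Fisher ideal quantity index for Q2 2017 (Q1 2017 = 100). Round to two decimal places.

98.52

Laspeyres component (base-period weights):
ΣP(Q1 2017)Q(Q2 2017) = 2×375 + 12×65 + 2×255 = 750 + 780 + 510 = 2040
ΣP(Q1 2017)Q(Q1 2017) = 2×400 + 12×69 + 2×233 = 800 + 828 + 466 = 2094
L = 2040 / 2094 × 100 = 97.4212
Paasche component (current-period weights):
ΣP(Q2 2017)Q(Q2 2017) = 1×375 + 12×65 + 3×255 = 375 + 780 + 765 = 1920
ΣP(Q2 2017)Q(Q1 2017) = 1×400 + 12×69 + 3×233 = 400 + 828 + 699 = 1927
P = 1920 / 1927 × 100 = 99.6367
Fisher = √(L × P) = √(97.4212 × 99.6367) = 98.5227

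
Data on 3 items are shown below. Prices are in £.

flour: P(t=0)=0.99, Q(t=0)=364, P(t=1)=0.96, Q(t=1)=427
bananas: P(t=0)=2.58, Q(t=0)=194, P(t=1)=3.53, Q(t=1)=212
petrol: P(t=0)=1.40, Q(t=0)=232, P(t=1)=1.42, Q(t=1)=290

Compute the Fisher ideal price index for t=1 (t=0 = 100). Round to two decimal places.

Laspeyres component (base-period weights):
ΣP(t=1)Q(t=0) = 0.96×364 + 3.53×194 + 1.42×232 = 349.44 + 684.82 + 329.44 = 1363.7
ΣP(t=0)Q(t=0) = 0.99×364 + 2.58×194 + 1.40×232 = 360.36 + 500.52 + 324.8 = 1185.68
L = 1363.7 / 1185.68 × 100 = 115.0142
Paasche component (current-period weights):
ΣP(t=1)Q(t=1) = 0.96×427 + 3.53×212 + 1.42×290 = 409.92 + 748.36 + 411.8 = 1570.08
ΣP(t=0)Q(t=1) = 0.99×427 + 2.58×212 + 1.40×290 = 422.73 + 546.96 + 406 = 1375.69
P = 1570.08 / 1375.69 × 100 = 114.1304
Fisher = √(L × P) = √(115.0142 × 114.1304) = 114.5714

114.57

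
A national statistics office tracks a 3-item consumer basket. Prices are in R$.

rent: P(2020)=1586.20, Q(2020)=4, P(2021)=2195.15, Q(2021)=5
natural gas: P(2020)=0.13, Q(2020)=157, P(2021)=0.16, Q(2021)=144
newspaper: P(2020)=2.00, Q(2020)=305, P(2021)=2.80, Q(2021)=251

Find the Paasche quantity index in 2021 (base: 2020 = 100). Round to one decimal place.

Paasche quantity index uses current-period prices as weights.
ΣP(2021)·Q(2021) = 2195.15×5 + 0.16×144 + 2.80×251 = 10975.75 + 23.04 + 702.8 = 11701.59
ΣP(2021)·Q(2020) = 2195.15×4 + 0.16×157 + 2.80×305 = 8780.6 + 25.12 + 854 = 9659.72
Index = 11701.59 / 9659.72 × 100 = 121.1380

121.1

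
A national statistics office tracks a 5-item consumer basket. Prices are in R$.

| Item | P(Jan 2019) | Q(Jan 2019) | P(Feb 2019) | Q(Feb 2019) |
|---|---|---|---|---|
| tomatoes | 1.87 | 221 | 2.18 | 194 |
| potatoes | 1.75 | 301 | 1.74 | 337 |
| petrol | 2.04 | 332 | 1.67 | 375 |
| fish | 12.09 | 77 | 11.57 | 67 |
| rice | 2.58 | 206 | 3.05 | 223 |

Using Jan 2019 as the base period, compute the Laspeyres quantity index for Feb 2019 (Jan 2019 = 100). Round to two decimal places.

100.75

Laspeyres quantity index uses base-period prices as weights.
ΣP(Jan 2019)·Q(Feb 2019) = 1.87×194 + 1.75×337 + 2.04×375 + 12.09×67 + 2.58×223 = 362.78 + 589.75 + 765 + 810.03 + 575.34 = 3102.9
ΣP(Jan 2019)·Q(Jan 2019) = 1.87×221 + 1.75×301 + 2.04×332 + 12.09×77 + 2.58×206 = 413.27 + 526.75 + 677.28 + 930.93 + 531.48 = 3079.71
Index = 3102.9 / 3079.71 × 100 = 100.7530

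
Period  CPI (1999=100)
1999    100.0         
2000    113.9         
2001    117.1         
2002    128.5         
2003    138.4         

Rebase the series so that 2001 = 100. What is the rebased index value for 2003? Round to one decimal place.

118.2

Rebased(2003) = 138.4 / 117.1 × 100 = 118.1896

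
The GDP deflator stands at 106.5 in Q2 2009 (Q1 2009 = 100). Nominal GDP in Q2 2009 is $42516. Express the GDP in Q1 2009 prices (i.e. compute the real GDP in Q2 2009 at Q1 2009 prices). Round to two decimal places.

Real = Nominal ÷ (Index/100) = 42516 ÷ (106.5/100)
     = 42516 ÷ 1.065 = 39921.1268

39921.13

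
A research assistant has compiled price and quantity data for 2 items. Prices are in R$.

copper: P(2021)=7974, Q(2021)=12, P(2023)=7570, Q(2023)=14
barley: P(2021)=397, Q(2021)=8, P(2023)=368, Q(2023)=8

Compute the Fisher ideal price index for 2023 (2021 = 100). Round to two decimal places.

94.87

Laspeyres component (base-period weights):
ΣP(2023)Q(2021) = 7570×12 + 368×8 = 90840 + 2944 = 93784
ΣP(2021)Q(2021) = 7974×12 + 397×8 = 95688 + 3176 = 98864
L = 93784 / 98864 × 100 = 94.8616
Paasche component (current-period weights):
ΣP(2023)Q(2023) = 7570×14 + 368×8 = 105980 + 2944 = 108924
ΣP(2021)Q(2023) = 7974×14 + 397×8 = 111636 + 3176 = 114812
P = 108924 / 114812 × 100 = 94.8716
Fisher = √(L × P) = √(94.8616 × 94.8716) = 94.8666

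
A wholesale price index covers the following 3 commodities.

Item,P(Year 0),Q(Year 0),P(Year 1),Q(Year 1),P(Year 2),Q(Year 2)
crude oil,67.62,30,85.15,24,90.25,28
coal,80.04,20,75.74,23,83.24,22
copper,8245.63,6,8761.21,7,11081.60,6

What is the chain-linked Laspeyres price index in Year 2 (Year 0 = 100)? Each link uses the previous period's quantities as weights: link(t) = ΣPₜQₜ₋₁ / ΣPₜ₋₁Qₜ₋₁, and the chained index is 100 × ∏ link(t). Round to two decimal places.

Link Year 0→Year 1:
ΣP(Year 1)Q(Year 0) = 85.15×30 + 75.74×20 + 8761.21×6 = 2554.5 + 1514.8 + 52567.26 = 56636.56
ΣP(Year 0)Q(Year 0) = 67.62×30 + 80.04×20 + 8245.63×6 = 2028.6 + 1600.8 + 49473.78 = 53103.18
link = 56636.56/53103.18 = 1.066538
Link Year 1→Year 2:
ΣP(Year 2)Q(Year 1) = 90.25×24 + 83.24×23 + 11081.60×7 = 2166 + 1914.52 + 77571.2 = 81651.72
ΣP(Year 1)Q(Year 1) = 85.15×24 + 75.74×23 + 8761.21×7 = 2043.6 + 1742.02 + 61328.47 = 65114.09
link = 81651.72/65114.09 = 1.253979
Chained index = 100 × 1.066538 × 1.253979 = 133.7417

133.74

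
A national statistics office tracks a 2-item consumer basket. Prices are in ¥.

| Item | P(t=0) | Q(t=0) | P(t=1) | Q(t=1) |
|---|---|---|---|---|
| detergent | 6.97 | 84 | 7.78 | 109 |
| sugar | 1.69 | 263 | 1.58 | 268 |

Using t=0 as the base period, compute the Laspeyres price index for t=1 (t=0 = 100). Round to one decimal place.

103.8

Laspeyres price index uses base-period quantities as weights.
ΣP(t=1)·Q(t=0) = 7.78×84 + 1.58×263 = 653.52 + 415.54 = 1069.06
ΣP(t=0)·Q(t=0) = 6.97×84 + 1.69×263 = 585.48 + 444.47 = 1029.95
Index = 1069.06 / 1029.95 × 100 = 103.7973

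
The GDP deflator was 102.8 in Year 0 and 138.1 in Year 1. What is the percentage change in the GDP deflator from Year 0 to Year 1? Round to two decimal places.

34.34%

Change = (138.1 − 102.8) / 102.8 × 100
       = 35.3 / 102.8 × 100 = 34.3385%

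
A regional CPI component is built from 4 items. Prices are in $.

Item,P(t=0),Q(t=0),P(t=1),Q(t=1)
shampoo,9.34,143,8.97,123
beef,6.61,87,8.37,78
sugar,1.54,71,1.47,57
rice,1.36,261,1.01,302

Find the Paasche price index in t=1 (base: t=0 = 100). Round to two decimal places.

99.17

Paasche price index uses current-period quantities as weights.
ΣP(t=1)·Q(t=1) = 8.97×123 + 8.37×78 + 1.47×57 + 1.01×302 = 1103.31 + 652.86 + 83.79 + 305.02 = 2144.98
ΣP(t=0)·Q(t=1) = 9.34×123 + 6.61×78 + 1.54×57 + 1.36×302 = 1148.82 + 515.58 + 87.78 + 410.72 = 2162.9
Index = 2144.98 / 2162.9 × 100 = 99.1715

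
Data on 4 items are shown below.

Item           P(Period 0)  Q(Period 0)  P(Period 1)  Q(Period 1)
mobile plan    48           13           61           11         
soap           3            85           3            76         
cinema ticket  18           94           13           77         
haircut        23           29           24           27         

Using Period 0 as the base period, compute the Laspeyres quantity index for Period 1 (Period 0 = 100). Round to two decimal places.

85.33

Laspeyres quantity index uses base-period prices as weights.
ΣP(Period 0)·Q(Period 1) = 48×11 + 3×76 + 18×77 + 23×27 = 528 + 228 + 1386 + 621 = 2763
ΣP(Period 0)·Q(Period 0) = 48×13 + 3×85 + 18×94 + 23×29 = 624 + 255 + 1692 + 667 = 3238
Index = 2763 / 3238 × 100 = 85.3305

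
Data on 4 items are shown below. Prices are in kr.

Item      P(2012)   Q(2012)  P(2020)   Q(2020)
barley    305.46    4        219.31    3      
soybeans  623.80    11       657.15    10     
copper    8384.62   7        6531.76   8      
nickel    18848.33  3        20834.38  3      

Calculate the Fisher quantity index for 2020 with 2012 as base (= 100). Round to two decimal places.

Laspeyres component (base-period weights):
ΣP(2012)Q(2020) = 305.46×3 + 623.80×10 + 8384.62×8 + 18848.33×3 = 916.38 + 6238 + 67076.96 + 56544.99 = 130776.33
ΣP(2012)Q(2012) = 305.46×4 + 623.80×11 + 8384.62×7 + 18848.33×3 = 1221.84 + 6861.8 + 58692.34 + 56544.99 = 123320.97
L = 130776.33 / 123320.97 × 100 = 106.0455
Paasche component (current-period weights):
ΣP(2020)Q(2020) = 219.31×3 + 657.15×10 + 6531.76×8 + 20834.38×3 = 657.93 + 6571.5 + 52254.08 + 62503.14 = 121986.65
ΣP(2020)Q(2012) = 219.31×4 + 657.15×11 + 6531.76×7 + 20834.38×3 = 877.24 + 7228.65 + 45722.32 + 62503.14 = 116331.35
P = 121986.65 / 116331.35 × 100 = 104.8614
Fisher = √(L × P) = √(106.0455 × 104.8614) = 105.4518

105.45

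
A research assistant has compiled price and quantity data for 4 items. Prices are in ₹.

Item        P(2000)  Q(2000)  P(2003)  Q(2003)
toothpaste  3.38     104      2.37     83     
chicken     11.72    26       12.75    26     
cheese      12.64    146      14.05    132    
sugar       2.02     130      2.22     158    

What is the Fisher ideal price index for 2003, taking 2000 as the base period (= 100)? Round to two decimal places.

Laspeyres component (base-period weights):
ΣP(2003)Q(2000) = 2.37×104 + 12.75×26 + 14.05×146 + 2.22×130 = 246.48 + 331.5 + 2051.3 + 288.6 = 2917.88
ΣP(2000)Q(2000) = 3.38×104 + 11.72×26 + 12.64×146 + 2.02×130 = 351.52 + 304.72 + 1845.44 + 262.6 = 2764.28
L = 2917.88 / 2764.28 × 100 = 105.5566
Paasche component (current-period weights):
ΣP(2003)Q(2003) = 2.37×83 + 12.75×26 + 14.05×132 + 2.22×158 = 196.71 + 331.5 + 1854.6 + 350.76 = 2733.57
ΣP(2000)Q(2003) = 3.38×83 + 11.72×26 + 12.64×132 + 2.02×158 = 280.54 + 304.72 + 1668.48 + 319.16 = 2572.9
P = 2733.57 / 2572.9 × 100 = 106.2447
Fisher = √(L × P) = √(105.5566 × 106.2447) = 105.9001

105.90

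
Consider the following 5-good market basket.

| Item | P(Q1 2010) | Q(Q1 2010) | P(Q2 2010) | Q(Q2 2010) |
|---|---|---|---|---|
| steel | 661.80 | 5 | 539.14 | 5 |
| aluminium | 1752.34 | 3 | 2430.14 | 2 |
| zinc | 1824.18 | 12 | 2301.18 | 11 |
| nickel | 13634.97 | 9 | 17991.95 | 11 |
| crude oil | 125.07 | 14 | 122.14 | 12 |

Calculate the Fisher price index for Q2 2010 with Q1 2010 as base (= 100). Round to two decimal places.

130.05

Laspeyres component (base-period weights):
ΣP(Q2 2010)Q(Q1 2010) = 539.14×5 + 2430.14×3 + 2301.18×12 + 17991.95×9 + 122.14×14 = 2695.7 + 7290.42 + 27614.16 + 161927.55 + 1709.96 = 201237.79
ΣP(Q1 2010)Q(Q1 2010) = 661.80×5 + 1752.34×3 + 1824.18×12 + 13634.97×9 + 125.07×14 = 3309 + 5257.02 + 21890.16 + 122714.73 + 1750.98 = 154921.89
L = 201237.79 / 154921.89 × 100 = 129.8963
Paasche component (current-period weights):
ΣP(Q2 2010)Q(Q2 2010) = 539.14×5 + 2430.14×2 + 2301.18×11 + 17991.95×11 + 122.14×12 = 2695.7 + 4860.28 + 25312.98 + 197911.45 + 1465.68 = 232246.09
ΣP(Q1 2010)Q(Q2 2010) = 661.80×5 + 1752.34×2 + 1824.18×11 + 13634.97×11 + 125.07×12 = 3309 + 3504.68 + 20065.98 + 149984.67 + 1500.84 = 178365.17
P = 232246.09 / 178365.17 × 100 = 130.2082
Fisher = √(L × P) = √(129.8963 × 130.2082) = 130.0522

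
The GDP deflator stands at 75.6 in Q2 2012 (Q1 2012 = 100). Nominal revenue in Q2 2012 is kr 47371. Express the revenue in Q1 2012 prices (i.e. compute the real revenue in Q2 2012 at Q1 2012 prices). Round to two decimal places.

Real = Nominal ÷ (Index/100) = 47371 ÷ (75.6/100)
     = 47371 ÷ 0.756 = 62660.0529

62660.05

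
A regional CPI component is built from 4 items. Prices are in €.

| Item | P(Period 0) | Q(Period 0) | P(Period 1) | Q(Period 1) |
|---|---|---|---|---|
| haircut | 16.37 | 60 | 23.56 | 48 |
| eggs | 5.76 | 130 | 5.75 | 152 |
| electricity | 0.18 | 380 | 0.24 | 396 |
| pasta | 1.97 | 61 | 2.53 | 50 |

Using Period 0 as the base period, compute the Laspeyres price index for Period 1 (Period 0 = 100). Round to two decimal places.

125.37

Laspeyres price index uses base-period quantities as weights.
ΣP(Period 1)·Q(Period 0) = 23.56×60 + 5.75×130 + 0.24×380 + 2.53×61 = 1413.6 + 747.5 + 91.2 + 154.33 = 2406.63
ΣP(Period 0)·Q(Period 0) = 16.37×60 + 5.76×130 + 0.18×380 + 1.97×61 = 982.2 + 748.8 + 68.4 + 120.17 = 1919.57
Index = 2406.63 / 1919.57 × 100 = 125.3734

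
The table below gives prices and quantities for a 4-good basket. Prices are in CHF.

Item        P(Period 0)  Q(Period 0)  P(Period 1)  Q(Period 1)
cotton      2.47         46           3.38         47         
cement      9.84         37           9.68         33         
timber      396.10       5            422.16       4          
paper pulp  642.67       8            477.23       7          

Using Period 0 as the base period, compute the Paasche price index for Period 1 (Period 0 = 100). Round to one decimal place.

Paasche price index uses current-period quantities as weights.
ΣP(Period 1)·Q(Period 1) = 3.38×47 + 9.68×33 + 422.16×4 + 477.23×7 = 158.86 + 319.44 + 1688.64 + 3340.61 = 5507.55
ΣP(Period 0)·Q(Period 1) = 2.47×47 + 9.84×33 + 396.10×4 + 642.67×7 = 116.09 + 324.72 + 1584.4 + 4498.69 = 6523.9
Index = 5507.55 / 6523.9 × 100 = 84.4211

84.4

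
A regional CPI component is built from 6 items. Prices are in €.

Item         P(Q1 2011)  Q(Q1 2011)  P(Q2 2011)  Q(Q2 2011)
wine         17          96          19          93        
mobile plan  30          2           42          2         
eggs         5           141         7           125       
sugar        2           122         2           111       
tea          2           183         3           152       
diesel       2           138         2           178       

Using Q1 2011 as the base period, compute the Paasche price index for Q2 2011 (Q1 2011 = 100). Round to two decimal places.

Paasche price index uses current-period quantities as weights.
ΣP(Q2 2011)·Q(Q2 2011) = 19×93 + 42×2 + 7×125 + 2×111 + 3×152 + 2×178 = 1767 + 84 + 875 + 222 + 456 + 356 = 3760
ΣP(Q1 2011)·Q(Q2 2011) = 17×93 + 30×2 + 5×125 + 2×111 + 2×152 + 2×178 = 1581 + 60 + 625 + 222 + 304 + 356 = 3148
Index = 3760 / 3148 × 100 = 119.4409

119.44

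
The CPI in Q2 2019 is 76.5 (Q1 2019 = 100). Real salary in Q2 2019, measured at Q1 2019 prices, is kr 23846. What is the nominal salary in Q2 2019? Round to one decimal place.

18242.2

Nominal = Real × (Index/100) = 23846 × (76.5/100)
        = 23846 × 0.765 = 18242.1900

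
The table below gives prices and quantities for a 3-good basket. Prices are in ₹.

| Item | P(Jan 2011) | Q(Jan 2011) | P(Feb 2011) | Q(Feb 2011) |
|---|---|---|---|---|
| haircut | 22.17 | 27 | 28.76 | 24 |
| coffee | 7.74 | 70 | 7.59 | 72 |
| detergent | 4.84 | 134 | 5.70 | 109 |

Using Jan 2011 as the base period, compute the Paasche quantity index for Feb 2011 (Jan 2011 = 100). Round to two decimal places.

89.69

Paasche quantity index uses current-period prices as weights.
ΣP(Feb 2011)·Q(Feb 2011) = 28.76×24 + 7.59×72 + 5.70×109 = 690.24 + 546.48 + 621.3 = 1858.02
ΣP(Feb 2011)·Q(Jan 2011) = 28.76×27 + 7.59×70 + 5.70×134 = 776.52 + 531.3 + 763.8 = 2071.62
Index = 1858.02 / 2071.62 × 100 = 89.6892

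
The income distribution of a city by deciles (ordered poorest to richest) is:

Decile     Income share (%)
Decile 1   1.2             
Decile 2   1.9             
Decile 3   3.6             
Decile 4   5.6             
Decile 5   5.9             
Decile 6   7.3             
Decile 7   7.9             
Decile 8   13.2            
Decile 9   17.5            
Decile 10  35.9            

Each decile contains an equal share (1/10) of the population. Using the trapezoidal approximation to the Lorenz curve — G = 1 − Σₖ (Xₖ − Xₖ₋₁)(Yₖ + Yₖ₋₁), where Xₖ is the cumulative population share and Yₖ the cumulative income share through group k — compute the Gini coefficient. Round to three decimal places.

0.478

Cumulative income shares Yₖ: 0.0120, 0.0310, 0.0670, 0.1230, 0.1820, 0.2550, 0.3340, 0.4660, 0.6410, 1.0000
Σ (Xₖ−Xₖ₋₁)(Yₖ+Yₖ₋₁) = (1/10)(0.0120+0.0000) + (1/10)(0.0310+0.0120) + (1/10)(0.0670+0.0310) + (1/10)(0.1230+0.0670) + (1/10)(0.1820+0.1230) + (1/10)(0.2550+0.1820) + (1/10)(0.3340+0.2550) + (1/10)(0.4660+0.3340) + (1/10)(0.6410+0.4660) + (1/10)(1.0000+0.6410)
  = 0.0012 + 0.0043 + 0.0098 + 0.0190 + 0.0305 + 0.0437 + 0.0589 + 0.0800 + 0.1107 + 0.1641 = 0.5222
G = 1 − 0.5222 = 0.4778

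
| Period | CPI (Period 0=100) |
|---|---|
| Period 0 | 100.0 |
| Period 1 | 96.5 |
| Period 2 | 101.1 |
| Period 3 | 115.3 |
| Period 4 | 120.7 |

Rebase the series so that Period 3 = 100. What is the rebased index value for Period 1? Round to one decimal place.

Rebased(Period 1) = 96.5 / 115.3 × 100 = 83.6947

83.7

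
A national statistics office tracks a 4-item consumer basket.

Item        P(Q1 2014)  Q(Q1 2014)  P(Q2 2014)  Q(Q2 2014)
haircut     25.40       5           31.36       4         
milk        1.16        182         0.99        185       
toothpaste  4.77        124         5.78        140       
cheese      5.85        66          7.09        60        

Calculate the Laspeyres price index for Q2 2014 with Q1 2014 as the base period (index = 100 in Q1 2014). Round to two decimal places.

Laspeyres price index uses base-period quantities as weights.
ΣP(Q2 2014)·Q(Q1 2014) = 31.36×5 + 0.99×182 + 5.78×124 + 7.09×66 = 156.8 + 180.18 + 716.72 + 467.94 = 1521.64
ΣP(Q1 2014)·Q(Q1 2014) = 25.40×5 + 1.16×182 + 4.77×124 + 5.85×66 = 127 + 211.12 + 591.48 + 386.1 = 1315.7
Index = 1521.64 / 1315.7 × 100 = 115.6525

115.65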